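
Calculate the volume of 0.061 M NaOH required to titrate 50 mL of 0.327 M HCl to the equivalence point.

At equivalence: moles acid = moles base. moles HCl = 0.327 × 50/1000 = 0.01635 mol. V_base = moles / 0.061 × 1000 = 268.0 mL.

V_{base} = 268.0 mL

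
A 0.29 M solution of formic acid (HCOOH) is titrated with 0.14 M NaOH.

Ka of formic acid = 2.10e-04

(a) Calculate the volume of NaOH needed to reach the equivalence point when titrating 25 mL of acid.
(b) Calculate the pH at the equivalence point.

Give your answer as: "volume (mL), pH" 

moles acid = 0.29 × 25/1000 = 0.00725 mol; V_base = moles/0.14 × 1000 = 51.8 mL. At equivalence only the conjugate base is present: [A⁻] = 0.00725/0.077 = 9.4419e-02 M. Kb = Kw/Ka = 4.76e-11; [OH⁻] = √(Kb × [A⁻]) = 2.1204e-06; pOH = 5.67; pH = 14 - pOH = 8.33.

V = 51.8 mL, pH = 8.33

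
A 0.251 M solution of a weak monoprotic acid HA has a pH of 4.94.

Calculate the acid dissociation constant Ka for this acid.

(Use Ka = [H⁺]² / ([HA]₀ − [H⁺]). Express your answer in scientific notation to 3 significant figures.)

[H⁺] = 10^(−pH) = 10^(−4.94) = 1.148e-05 M. For HA ⇌ H⁺ + A⁻, Ka = [H⁺][A⁻]/[HA] = [H⁺]² / ([HA]₀ − [H⁺]) = (1.148e-05)² / (0.251 − 1.148e-05) = 5.25e-10.

K_a = 5.25e-10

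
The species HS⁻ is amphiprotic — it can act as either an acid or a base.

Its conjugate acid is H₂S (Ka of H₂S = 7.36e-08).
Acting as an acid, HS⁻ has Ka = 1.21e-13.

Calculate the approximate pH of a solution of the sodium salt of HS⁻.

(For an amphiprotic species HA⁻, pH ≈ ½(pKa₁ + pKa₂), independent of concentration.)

pKa₁ = -log(7.36e-08) = 7.13; pKa₂ = -log(1.21e-13) = 12.92. For an amphiprotic species, pH ≈ ½(pKa₁ + pKa₂) = ½(7.13 + 12.92) = 10.03.

pH = 10.03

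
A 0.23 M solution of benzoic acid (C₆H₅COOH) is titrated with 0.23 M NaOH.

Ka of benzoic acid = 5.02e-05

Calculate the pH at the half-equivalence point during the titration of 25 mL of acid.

At half-equivalence [HA] = [A⁻], so Henderson-Hasselbalch gives pH = pKa = -log(5.02e-05) = 4.30.

pH = pKa = 4.30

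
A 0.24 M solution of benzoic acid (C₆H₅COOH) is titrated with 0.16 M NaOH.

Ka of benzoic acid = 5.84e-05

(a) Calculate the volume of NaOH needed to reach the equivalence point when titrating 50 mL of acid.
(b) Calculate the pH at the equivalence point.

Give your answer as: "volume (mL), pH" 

moles acid = 0.24 × 50/1000 = 0.012 mol; V_base = moles/0.16 × 1000 = 75.0 mL. At equivalence only the conjugate base is present: [A⁻] = 0.012/0.125 = 9.6000e-02 M. Kb = Kw/Ka = 1.71e-10; [OH⁻] = √(Kb × [A⁻]) = 4.0544e-06; pOH = 5.39; pH = 14 - pOH = 8.61.

V = 75.0 mL, pH = 8.61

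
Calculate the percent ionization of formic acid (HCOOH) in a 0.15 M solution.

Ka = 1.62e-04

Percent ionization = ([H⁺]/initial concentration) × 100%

Using Ka equilibrium: x² + Ka×x - Ka×C = 0. Solving: [H⁺] = 4.8492e-03. Percent = (4.8492e-03/0.15) × 100

Percent ionization = 3.23%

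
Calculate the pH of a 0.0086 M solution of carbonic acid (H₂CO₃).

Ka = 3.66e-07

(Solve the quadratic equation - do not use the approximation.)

x² + Ka×x - Ka×C = 0. Using quadratic formula: [H⁺] = 5.5921e-05

pH = 4.25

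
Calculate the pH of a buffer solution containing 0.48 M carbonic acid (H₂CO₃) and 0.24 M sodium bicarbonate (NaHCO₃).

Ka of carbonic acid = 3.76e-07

pKa = -log(3.76e-07) = 6.42. pH = pKa + log([A⁻]/[HA]) = 6.42 + log(0.24/0.48)

pH = 6.12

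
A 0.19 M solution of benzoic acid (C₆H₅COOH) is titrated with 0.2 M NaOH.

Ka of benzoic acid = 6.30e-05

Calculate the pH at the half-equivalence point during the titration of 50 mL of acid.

At half-equivalence [HA] = [A⁻], so Henderson-Hasselbalch gives pH = pKa = -log(6.30e-05) = 4.20.

pH = pKa = 4.20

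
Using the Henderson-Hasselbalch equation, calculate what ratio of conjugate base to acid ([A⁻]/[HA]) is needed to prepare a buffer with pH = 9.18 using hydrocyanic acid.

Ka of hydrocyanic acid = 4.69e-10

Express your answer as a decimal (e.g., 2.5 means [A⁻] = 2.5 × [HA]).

pKa = -log(4.69e-10) = 9.3288. pH = pKa + log([A⁻]/[HA]), so log([A⁻]/[HA]) = pH − pKa = 9.18 − 9.3288 = -0.1488. [A⁻]/[HA] = 10^(-0.1488) = 0.710

[A⁻]/[HA] = 0.710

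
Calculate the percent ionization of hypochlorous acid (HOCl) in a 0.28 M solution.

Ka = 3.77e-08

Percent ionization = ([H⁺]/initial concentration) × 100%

Using Ka equilibrium: x² + Ka×x - Ka×C = 0. Solving: [H⁺] = 1.0272e-04. Percent = (1.0272e-04/0.28) × 100

Percent ionization = 0.0367%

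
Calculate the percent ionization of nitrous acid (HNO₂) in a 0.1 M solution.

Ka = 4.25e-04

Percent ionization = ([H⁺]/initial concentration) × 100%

Using Ka equilibrium: x² + Ka×x - Ka×C = 0. Solving: [H⁺] = 6.3102e-03. Percent = (6.3102e-03/0.1) × 100

Percent ionization = 6.31%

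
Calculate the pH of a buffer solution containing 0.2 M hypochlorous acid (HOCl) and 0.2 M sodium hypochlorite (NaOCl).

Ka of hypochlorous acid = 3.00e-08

pKa = -log(3.00e-08) = 7.52. pH = pKa + log([A⁻]/[HA]) = 7.52 + log(0.2/0.2)

pH = 7.52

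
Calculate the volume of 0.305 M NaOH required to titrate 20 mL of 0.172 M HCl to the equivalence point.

At equivalence: moles acid = moles base. moles HCl = 0.172 × 20/1000 = 0.00344 mol. V_base = moles / 0.305 × 1000 = 11.3 mL.

V_{base} = 11.3 mL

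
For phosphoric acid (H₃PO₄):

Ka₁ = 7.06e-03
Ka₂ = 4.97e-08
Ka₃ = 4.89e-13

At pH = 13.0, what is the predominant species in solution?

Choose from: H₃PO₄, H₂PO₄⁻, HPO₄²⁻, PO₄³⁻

pKa₁ = 2.15, pKa₂ = 7.30, pKa₃ = 12.31. For a polyprotic acid the predominant species crosses at each pKa: below pKa_n the protonated form dominates, above it the deprotonated form does. At pH = 13.0, the predominant species is PO₄³⁻.

PO₄³⁻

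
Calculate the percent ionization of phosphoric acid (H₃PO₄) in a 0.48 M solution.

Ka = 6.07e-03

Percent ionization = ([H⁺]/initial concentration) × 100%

Using Ka equilibrium: x² + Ka×x - Ka×C = 0. Solving: [H⁺] = 5.1028e-02. Percent = (5.1028e-02/0.48) × 100

Percent ionization = 10.6%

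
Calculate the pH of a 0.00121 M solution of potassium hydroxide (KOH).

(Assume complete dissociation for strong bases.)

[OH⁻] = 0.00121 M for strong base. pOH = -log[OH⁻] = 2.92, pH = 14 - pOH

pH = 11.08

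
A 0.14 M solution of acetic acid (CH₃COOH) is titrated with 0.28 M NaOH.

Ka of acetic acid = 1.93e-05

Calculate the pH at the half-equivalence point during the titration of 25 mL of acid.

At half-equivalence [HA] = [A⁻], so Henderson-Hasselbalch gives pH = pKa = -log(1.93e-05) = 4.71.

pH = pKa = 4.71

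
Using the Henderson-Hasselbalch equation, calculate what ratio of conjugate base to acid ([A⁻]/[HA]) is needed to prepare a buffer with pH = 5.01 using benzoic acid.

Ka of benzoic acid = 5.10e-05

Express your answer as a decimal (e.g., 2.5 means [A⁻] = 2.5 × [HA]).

pKa = -log(5.10e-05) = 4.2924. pH = pKa + log([A⁻]/[HA]), so log([A⁻]/[HA]) = pH − pKa = 5.01 − 4.2924 = 0.7176. [A⁻]/[HA] = 10^(0.7176) = 5.22

[A⁻]/[HA] = 5.22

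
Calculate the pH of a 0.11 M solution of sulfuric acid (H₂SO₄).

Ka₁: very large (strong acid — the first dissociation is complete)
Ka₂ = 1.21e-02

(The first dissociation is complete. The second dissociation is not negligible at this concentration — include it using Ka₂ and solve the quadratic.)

First dissociation is complete: [H⁺]₀ = [HSO₄⁻]₀ = C = 0.11 M. Second dissociation HSO₄⁻ ⇌ H⁺ + SO₄²⁻: let x = [SO₄²⁻]. Ka₂ = (C + x)·x / (C − x) = 1.21e-02 → x² + (C + Ka₂)·x − Ka₂·C = 0 → x² + 0.12210·x − 1.331e-03 = 0. x = (−0.12210 + √(0.12210² + 4 × 1.331e-03)) / 2 = 1.0070e-02 M. [H⁺] = C + x = 0.11 + 1.0070e-02 = 1.2007e-01 M. pH = -log(1.2007e-01) = 0.92.

pH = 0.92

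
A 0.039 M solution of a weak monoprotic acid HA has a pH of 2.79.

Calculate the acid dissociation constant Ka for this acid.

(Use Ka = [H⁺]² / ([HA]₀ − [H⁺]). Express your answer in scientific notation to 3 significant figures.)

[H⁺] = 10^(−pH) = 10^(−2.79) = 1.622e-03 M. For HA ⇌ H⁺ + A⁻, Ka = [H⁺][A⁻]/[HA] = [H⁺]² / ([HA]₀ − [H⁺]) = (1.622e-03)² / (0.039 − 1.622e-03) = 7.04e-05.

K_a = 7.04e-05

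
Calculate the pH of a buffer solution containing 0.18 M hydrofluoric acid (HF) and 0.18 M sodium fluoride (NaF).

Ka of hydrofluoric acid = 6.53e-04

pKa = -log(6.53e-04) = 3.19. pH = pKa + log([A⁻]/[HA]) = 3.19 + log(0.18/0.18)

pH = 3.19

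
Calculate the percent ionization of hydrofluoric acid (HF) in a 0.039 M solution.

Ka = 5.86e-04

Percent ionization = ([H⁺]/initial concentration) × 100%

Using Ka equilibrium: x² + Ka×x - Ka×C = 0. Solving: [H⁺] = 4.4966e-03. Percent = (4.4966e-03/0.039) × 100

Percent ionization = 11.5%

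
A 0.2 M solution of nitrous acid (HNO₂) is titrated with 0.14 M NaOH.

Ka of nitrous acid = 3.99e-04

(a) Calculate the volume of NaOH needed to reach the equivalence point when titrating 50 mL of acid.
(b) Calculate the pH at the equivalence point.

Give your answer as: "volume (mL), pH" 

moles acid = 0.2 × 50/1000 = 0.01 mol; V_base = moles/0.14 × 1000 = 71.4 mL. At equivalence only the conjugate base is present: [A⁻] = 0.01/0.121 = 8.2353e-02 M. Kb = Kw/Ka = 2.51e-11; [OH⁻] = √(Kb × [A⁻]) = 1.4367e-06; pOH = 5.84; pH = 14 - pOH = 8.16.

V = 71.4 mL, pH = 8.16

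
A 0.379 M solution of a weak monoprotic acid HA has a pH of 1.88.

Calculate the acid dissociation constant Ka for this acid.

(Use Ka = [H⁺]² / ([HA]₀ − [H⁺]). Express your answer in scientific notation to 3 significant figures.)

[H⁺] = 10^(−pH) = 10^(−1.88) = 1.318e-02 M. For HA ⇌ H⁺ + A⁻, Ka = [H⁺][A⁻]/[HA] = [H⁺]² / ([HA]₀ − [H⁺]) = (1.318e-02)² / (0.379 − 1.318e-02) = 4.75e-04.

K_a = 4.75e-04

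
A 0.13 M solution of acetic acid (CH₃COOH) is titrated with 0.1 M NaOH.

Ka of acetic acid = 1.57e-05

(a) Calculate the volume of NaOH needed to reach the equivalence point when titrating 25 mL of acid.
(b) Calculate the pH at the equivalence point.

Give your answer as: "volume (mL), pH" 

moles acid = 0.13 × 25/1000 = 0.00325 mol; V_base = moles/0.1 × 1000 = 32.5 mL. At equivalence only the conjugate base is present: [A⁻] = 0.00325/0.057 = 5.6522e-02 M. Kb = Kw/Ka = 6.37e-10; [OH⁻] = √(Kb × [A⁻]) = 6.0001e-06; pOH = 5.22; pH = 14 - pOH = 8.78.

V = 32.5 mL, pH = 8.78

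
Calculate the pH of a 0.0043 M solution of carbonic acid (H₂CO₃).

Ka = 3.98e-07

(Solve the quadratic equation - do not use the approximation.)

x² + Ka×x - Ka×C = 0. Using quadratic formula: [H⁺] = 4.1171e-05

pH = 4.39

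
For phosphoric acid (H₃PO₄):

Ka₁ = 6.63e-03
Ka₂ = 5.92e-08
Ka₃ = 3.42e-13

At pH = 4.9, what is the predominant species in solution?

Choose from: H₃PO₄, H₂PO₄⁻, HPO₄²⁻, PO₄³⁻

pKa₁ = 2.18, pKa₂ = 7.23, pKa₃ = 12.47. For a polyprotic acid the predominant species crosses at each pKa: below pKa_n the protonated form dominates, above it the deprotonated form does. At pH = 4.9, the predominant species is H₂PO₄⁻.

H₂PO₄⁻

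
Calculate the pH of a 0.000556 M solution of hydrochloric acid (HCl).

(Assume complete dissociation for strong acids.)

[H⁺] = 0.000556 M for strong acid. pH = -log[H⁺] = -log(0.000556)

pH = 3.25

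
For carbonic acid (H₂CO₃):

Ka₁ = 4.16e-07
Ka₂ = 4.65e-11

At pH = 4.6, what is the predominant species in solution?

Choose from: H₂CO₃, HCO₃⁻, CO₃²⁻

pKa₁ = 6.38, pKa₂ = 10.33. For a polyprotic acid the predominant species crosses at each pKa: below pKa_n the protonated form dominates, above it the deprotonated form does. At pH = 4.6, the predominant species is H₂CO₃.

H₂CO₃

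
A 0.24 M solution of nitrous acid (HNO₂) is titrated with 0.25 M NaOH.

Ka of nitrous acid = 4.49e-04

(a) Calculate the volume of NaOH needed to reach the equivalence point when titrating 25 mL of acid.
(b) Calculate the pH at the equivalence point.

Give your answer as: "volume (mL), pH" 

moles acid = 0.24 × 25/1000 = 0.006 mol; V_base = moles/0.25 × 1000 = 24.0 mL. At equivalence only the conjugate base is present: [A⁻] = 0.006/0.049 = 1.2245e-01 M. Kb = Kw/Ka = 2.23e-11; [OH⁻] = √(Kb × [A⁻]) = 1.6514e-06; pOH = 5.78; pH = 14 - pOH = 8.22.

V = 24.0 mL, pH = 8.22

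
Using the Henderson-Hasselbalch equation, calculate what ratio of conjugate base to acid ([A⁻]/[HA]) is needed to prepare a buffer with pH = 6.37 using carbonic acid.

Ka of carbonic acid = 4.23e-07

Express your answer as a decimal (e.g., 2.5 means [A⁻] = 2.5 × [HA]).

pKa = -log(4.23e-07) = 6.3737. pH = pKa + log([A⁻]/[HA]), so log([A⁻]/[HA]) = pH − pKa = 6.37 − 6.3737 = -0.0037. [A⁻]/[HA] = 10^(-0.0037) = 0.992

[A⁻]/[HA] = 0.992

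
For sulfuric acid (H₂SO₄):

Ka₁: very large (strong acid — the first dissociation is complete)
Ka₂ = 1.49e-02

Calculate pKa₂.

pKa₂ = -log(Ka₂) = -log(1.49e-02) = 1.83.

pK_{a2} = 1.83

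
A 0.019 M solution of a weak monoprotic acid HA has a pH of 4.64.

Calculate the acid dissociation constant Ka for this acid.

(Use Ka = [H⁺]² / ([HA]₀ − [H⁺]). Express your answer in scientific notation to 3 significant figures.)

[H⁺] = 10^(−pH) = 10^(−4.64) = 2.291e-05 M. For HA ⇌ H⁺ + A⁻, Ka = [H⁺][A⁻]/[HA] = [H⁺]² / ([HA]₀ − [H⁺]) = (2.291e-05)² / (0.019 − 2.291e-05) = 2.77e-08.

K_a = 2.77e-08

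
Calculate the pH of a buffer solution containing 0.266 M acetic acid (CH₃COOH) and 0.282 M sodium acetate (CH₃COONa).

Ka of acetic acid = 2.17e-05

pKa = -log(2.17e-05) = 4.66. pH = pKa + log([A⁻]/[HA]) = 4.66 + log(0.282/0.266)

pH = 4.69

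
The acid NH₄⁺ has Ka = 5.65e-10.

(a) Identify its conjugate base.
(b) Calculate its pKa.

(a) The conjugate base is formed by removing one H⁺ from NH₄⁺, giving NH₃. (b) pKa = -log(Ka) = -log(5.65e-10) = 9.25.

Conjugate base: NH₃; pK_a = 9.25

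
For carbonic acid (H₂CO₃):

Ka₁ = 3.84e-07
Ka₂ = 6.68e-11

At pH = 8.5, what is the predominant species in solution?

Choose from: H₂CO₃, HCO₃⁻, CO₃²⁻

pKa₁ = 6.42, pKa₂ = 10.18. For a polyprotic acid the predominant species crosses at each pKa: below pKa_n the protonated form dominates, above it the deprotonated form does. At pH = 8.5, the predominant species is HCO₃⁻.

HCO₃⁻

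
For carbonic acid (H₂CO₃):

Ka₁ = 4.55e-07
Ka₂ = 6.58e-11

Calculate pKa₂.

pKa₂ = -log(Ka₂) = -log(6.58e-11) = 10.18.

pK_{a2} = 10.18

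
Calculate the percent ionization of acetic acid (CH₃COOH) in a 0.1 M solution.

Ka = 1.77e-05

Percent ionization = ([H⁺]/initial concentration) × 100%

Using Ka equilibrium: x² + Ka×x - Ka×C = 0. Solving: [H⁺] = 1.3216e-03. Percent = (1.3216e-03/0.1) × 100

Percent ionization = 1.32%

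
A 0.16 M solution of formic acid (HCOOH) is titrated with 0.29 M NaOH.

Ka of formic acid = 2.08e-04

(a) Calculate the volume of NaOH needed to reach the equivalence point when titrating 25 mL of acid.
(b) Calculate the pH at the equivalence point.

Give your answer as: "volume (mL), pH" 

moles acid = 0.16 × 25/1000 = 0.004 mol; V_base = moles/0.29 × 1000 = 13.8 mL. At equivalence only the conjugate base is present: [A⁻] = 0.004/0.039 = 1.0311e-01 M. Kb = Kw/Ka = 4.81e-11; [OH⁻] = √(Kb × [A⁻]) = 2.2265e-06; pOH = 5.65; pH = 14 - pOH = 8.35.

V = 13.8 mL, pH = 8.35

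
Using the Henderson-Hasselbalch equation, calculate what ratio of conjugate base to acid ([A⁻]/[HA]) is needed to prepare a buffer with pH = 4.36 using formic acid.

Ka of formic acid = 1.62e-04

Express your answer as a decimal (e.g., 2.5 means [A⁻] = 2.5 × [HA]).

pKa = -log(1.62e-04) = 3.7905. pH = pKa + log([A⁻]/[HA]), so log([A⁻]/[HA]) = pH − pKa = 4.36 − 3.7905 = 0.5695. [A⁻]/[HA] = 10^(0.5695) = 3.71

[A⁻]/[HA] = 3.71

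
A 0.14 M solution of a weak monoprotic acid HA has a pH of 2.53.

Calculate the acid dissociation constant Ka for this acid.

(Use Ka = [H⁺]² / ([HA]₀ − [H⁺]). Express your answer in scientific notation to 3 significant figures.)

[H⁺] = 10^(−pH) = 10^(−2.53) = 2.951e-03 M. For HA ⇌ H⁺ + A⁻, Ka = [H⁺][A⁻]/[HA] = [H⁺]² / ([HA]₀ − [H⁺]) = (2.951e-03)² / (0.14 − 2.951e-03) = 6.36e-05.

K_a = 6.36e-05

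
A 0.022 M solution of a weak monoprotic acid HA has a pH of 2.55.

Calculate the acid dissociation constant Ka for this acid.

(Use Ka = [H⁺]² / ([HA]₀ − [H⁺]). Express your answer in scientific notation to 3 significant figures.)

[H⁺] = 10^(−pH) = 10^(−2.55) = 2.818e-03 M. For HA ⇌ H⁺ + A⁻, Ka = [H⁺][A⁻]/[HA] = [H⁺]² / ([HA]₀ − [H⁺]) = (2.818e-03)² / (0.022 − 2.818e-03) = 4.14e-04.

K_a = 4.14e-04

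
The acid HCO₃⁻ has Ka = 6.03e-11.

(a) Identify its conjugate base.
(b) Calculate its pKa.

(a) The conjugate base is formed by removing one H⁺ from HCO₃⁻, giving CO₃²⁻. (b) pKa = -log(Ka) = -log(6.03e-11) = 10.22.

Conjugate base: CO₃²⁻; pK_a = 10.22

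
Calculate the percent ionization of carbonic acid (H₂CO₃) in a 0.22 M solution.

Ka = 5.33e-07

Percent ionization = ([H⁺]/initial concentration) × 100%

Using Ka equilibrium: x² + Ka×x - Ka×C = 0. Solving: [H⁺] = 3.4217e-04. Percent = (3.4217e-04/0.22) × 100

Percent ionization = 0.156%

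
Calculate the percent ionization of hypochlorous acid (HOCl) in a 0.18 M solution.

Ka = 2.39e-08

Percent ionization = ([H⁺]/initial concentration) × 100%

Using Ka equilibrium: x² + Ka×x - Ka×C = 0. Solving: [H⁺] = 6.5578e-05. Percent = (6.5578e-05/0.18) × 100

Percent ionization = 0.0364%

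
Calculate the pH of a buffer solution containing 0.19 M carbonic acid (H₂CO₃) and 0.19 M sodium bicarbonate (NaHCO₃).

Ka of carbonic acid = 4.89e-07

pKa = -log(4.89e-07) = 6.31. pH = pKa + log([A⁻]/[HA]) = 6.31 + log(0.19/0.19)

pH = 6.31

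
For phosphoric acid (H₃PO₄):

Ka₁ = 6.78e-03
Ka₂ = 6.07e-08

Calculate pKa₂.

pKa₂ = -log(Ka₂) = -log(6.07e-08) = 7.22.

pK_{a2} = 7.22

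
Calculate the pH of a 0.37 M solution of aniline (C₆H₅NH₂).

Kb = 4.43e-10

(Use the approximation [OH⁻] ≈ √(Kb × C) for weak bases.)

[OH⁻] = √(Kb × C) = √(4.43e-10 × 0.37) = 1.2803e-05. pOH = 4.89, pH = 14 - pOH

pH = 9.11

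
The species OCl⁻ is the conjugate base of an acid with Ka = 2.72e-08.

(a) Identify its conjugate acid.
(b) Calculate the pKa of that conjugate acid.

(a) The conjugate acid is formed by adding one H⁺ to OCl⁻, giving HOCl. (b) pKa = -log(Ka) = -log(2.72e-08) = 7.57.

Conjugate acid: HOCl; pK_a = 7.57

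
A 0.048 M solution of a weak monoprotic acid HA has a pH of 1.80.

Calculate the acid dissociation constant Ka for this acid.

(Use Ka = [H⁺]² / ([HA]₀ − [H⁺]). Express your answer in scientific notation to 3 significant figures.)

[H⁺] = 10^(−pH) = 10^(−1.80) = 1.585e-02 M. For HA ⇌ H⁺ + A⁻, Ka = [H⁺][A⁻]/[HA] = [H⁺]² / ([HA]₀ − [H⁺]) = (1.585e-02)² / (0.048 − 1.585e-02) = 7.81e-03.

K_a = 7.81e-03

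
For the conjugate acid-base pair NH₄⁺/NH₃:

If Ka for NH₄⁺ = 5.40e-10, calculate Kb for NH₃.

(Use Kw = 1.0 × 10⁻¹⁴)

For a conjugate pair Ka × Kb = Kw, so Kb = Kw/Ka = 1.0 × 10⁻¹⁴ / 5.40e-10 = 1.85e-05.

K_b = 1.85e-05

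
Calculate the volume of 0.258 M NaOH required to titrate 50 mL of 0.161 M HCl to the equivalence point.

At equivalence: moles acid = moles base. moles HCl = 0.161 × 50/1000 = 0.00805 mol. V_base = moles / 0.258 × 1000 = 31.2 mL.

V_{base} = 31.2 mL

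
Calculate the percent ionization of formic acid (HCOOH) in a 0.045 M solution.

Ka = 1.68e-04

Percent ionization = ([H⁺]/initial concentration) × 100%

Using Ka equilibrium: x² + Ka×x - Ka×C = 0. Solving: [H⁺] = 2.6668e-03. Percent = (2.6668e-03/0.045) × 100

Percent ionization = 5.93%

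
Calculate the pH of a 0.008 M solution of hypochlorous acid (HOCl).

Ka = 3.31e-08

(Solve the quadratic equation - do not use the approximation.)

x² + Ka×x - Ka×C = 0. Using quadratic formula: [H⁺] = 1.6256e-05

pH = 4.79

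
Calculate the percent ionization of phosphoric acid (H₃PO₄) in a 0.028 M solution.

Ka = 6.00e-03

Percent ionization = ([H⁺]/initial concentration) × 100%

Using Ka equilibrium: x² + Ka×x - Ka×C = 0. Solving: [H⁺] = 1.0304e-02. Percent = (1.0304e-02/0.028) × 100

Percent ionization = 36.8%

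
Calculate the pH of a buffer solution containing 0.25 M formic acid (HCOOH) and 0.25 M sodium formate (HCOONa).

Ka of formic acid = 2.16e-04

pKa = -log(2.16e-04) = 3.67. pH = pKa + log([A⁻]/[HA]) = 3.67 + log(0.25/0.25)

pH = 3.67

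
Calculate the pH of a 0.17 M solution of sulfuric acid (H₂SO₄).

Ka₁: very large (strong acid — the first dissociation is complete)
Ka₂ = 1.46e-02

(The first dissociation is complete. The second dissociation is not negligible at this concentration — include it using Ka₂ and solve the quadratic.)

First dissociation is complete: [H⁺]₀ = [HSO₄⁻]₀ = C = 0.17 M. Second dissociation HSO₄⁻ ⇌ H⁺ + SO₄²⁻: let x = [SO₄²⁻]. Ka₂ = (C + x)·x / (C − x) = 1.46e-02 → x² + (C + Ka₂)·x − Ka₂·C = 0 → x² + 0.18460·x − 2.482e-03 = 0. x = (−0.18460 + √(0.18460² + 4 × 2.482e-03)) / 2 = 1.2587e-02 M. [H⁺] = C + x = 0.17 + 1.2587e-02 = 1.8259e-01 M. pH = -log(1.8259e-01) = 0.74.

pH = 0.74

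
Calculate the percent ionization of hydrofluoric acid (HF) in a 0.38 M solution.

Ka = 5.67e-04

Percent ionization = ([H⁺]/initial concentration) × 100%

Using Ka equilibrium: x² + Ka×x - Ka×C = 0. Solving: [H⁺] = 1.4398e-02. Percent = (1.4398e-02/0.38) × 100

Percent ionization = 3.79%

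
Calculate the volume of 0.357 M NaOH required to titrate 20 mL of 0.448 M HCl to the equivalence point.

At equivalence: moles acid = moles base. moles HCl = 0.448 × 20/1000 = 0.00896 mol. V_base = moles / 0.357 × 1000 = 25.1 mL.

V_{base} = 25.1 mL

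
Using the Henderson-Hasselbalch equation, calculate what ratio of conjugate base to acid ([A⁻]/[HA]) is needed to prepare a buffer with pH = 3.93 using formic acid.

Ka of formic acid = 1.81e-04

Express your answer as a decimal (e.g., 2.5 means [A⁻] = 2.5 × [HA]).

pKa = -log(1.81e-04) = 3.7423. pH = pKa + log([A⁻]/[HA]), so log([A⁻]/[HA]) = pH − pKa = 3.93 − 3.7423 = 0.1877. [A⁻]/[HA] = 10^(0.1877) = 1.54

[A⁻]/[HA] = 1.54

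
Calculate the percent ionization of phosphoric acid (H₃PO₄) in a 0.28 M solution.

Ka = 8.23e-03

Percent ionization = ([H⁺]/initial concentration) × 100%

Using Ka equilibrium: x² + Ka×x - Ka×C = 0. Solving: [H⁺] = 4.4065e-02. Percent = (4.4065e-02/0.28) × 100

Percent ionization = 15.7%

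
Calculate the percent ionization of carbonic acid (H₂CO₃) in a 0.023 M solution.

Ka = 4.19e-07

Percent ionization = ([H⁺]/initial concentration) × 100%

Using Ka equilibrium: x² + Ka×x - Ka×C = 0. Solving: [H⁺] = 9.7959e-05. Percent = (9.7959e-05/0.023) × 100

Percent ionization = 0.426%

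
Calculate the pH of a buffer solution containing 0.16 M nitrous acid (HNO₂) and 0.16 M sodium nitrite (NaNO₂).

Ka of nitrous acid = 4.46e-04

pKa = -log(4.46e-04) = 3.35. pH = pKa + log([A⁻]/[HA]) = 3.35 + log(0.16/0.16)

pH = 3.35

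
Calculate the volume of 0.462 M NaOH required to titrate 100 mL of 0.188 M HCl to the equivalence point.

At equivalence: moles acid = moles base. moles HCl = 0.188 × 100/1000 = 0.0188 mol. V_base = moles / 0.462 × 1000 = 40.7 mL.

V_{base} = 40.7 mL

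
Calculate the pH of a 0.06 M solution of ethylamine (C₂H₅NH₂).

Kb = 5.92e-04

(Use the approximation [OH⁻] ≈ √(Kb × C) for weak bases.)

[OH⁻] = √(Kb × C) = √(5.92e-04 × 0.06) = 5.9599e-03. pOH = 2.22, pH = 14 - pOH

pH = 11.78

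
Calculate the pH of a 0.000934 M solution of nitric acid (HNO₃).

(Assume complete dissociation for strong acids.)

[H⁺] = 0.000934 M for strong acid. pH = -log[H⁺] = -log(0.000934)

pH = 3.03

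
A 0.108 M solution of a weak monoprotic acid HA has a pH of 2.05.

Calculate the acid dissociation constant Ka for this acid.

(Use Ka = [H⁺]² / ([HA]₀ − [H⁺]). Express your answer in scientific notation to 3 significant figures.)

[H⁺] = 10^(−pH) = 10^(−2.05) = 8.913e-03 M. For HA ⇌ H⁺ + A⁻, Ka = [H⁺][A⁻]/[HA] = [H⁺]² / ([HA]₀ − [H⁺]) = (8.913e-03)² / (0.108 − 8.913e-03) = 8.02e-04.

K_a = 8.02e-04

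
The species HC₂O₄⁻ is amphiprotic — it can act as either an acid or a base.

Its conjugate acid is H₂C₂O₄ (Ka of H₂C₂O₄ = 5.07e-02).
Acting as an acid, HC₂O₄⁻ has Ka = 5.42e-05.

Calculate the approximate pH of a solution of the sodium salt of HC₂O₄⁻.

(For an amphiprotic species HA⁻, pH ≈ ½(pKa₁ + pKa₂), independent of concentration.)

pKa₁ = -log(5.07e-02) = 1.29; pKa₂ = -log(5.42e-05) = 4.27. For an amphiprotic species, pH ≈ ½(pKa₁ + pKa₂) = ½(1.29 + 4.27) = 2.78.

pH = 2.78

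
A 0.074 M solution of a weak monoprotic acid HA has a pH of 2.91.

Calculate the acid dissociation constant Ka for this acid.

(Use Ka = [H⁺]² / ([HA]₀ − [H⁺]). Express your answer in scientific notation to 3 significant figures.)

[H⁺] = 10^(−pH) = 10^(−2.91) = 1.230e-03 M. For HA ⇌ H⁺ + A⁻, Ka = [H⁺][A⁻]/[HA] = [H⁺]² / ([HA]₀ − [H⁺]) = (1.230e-03)² / (0.074 − 1.230e-03) = 2.08e-05.

K_a = 2.08e-05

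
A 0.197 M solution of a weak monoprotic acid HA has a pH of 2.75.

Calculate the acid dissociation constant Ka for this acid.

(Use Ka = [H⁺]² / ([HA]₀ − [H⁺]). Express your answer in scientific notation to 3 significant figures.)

[H⁺] = 10^(−pH) = 10^(−2.75) = 1.778e-03 M. For HA ⇌ H⁺ + A⁻, Ka = [H⁺][A⁻]/[HA] = [H⁺]² / ([HA]₀ − [H⁺]) = (1.778e-03)² / (0.197 − 1.778e-03) = 1.62e-05.

K_a = 1.62e-05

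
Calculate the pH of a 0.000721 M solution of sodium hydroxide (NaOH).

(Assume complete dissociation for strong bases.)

[OH⁻] = 0.000721 M for strong base. pOH = -log[OH⁻] = 3.14, pH = 14 - pOH

pH = 10.86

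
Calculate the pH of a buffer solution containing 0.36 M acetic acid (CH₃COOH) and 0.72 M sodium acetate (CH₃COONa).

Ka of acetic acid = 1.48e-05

pKa = -log(1.48e-05) = 4.83. pH = pKa + log([A⁻]/[HA]) = 4.83 + log(0.72/0.36)

pH = 5.13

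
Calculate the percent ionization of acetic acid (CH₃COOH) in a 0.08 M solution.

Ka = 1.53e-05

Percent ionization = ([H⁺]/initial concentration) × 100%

Using Ka equilibrium: x² + Ka×x - Ka×C = 0. Solving: [H⁺] = 1.0987e-03. Percent = (1.0987e-03/0.08) × 100

Percent ionization = 1.37%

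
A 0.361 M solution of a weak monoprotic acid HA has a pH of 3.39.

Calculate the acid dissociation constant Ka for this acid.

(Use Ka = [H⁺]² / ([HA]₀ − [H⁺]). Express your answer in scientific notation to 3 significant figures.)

[H⁺] = 10^(−pH) = 10^(−3.39) = 4.074e-04 M. For HA ⇌ H⁺ + A⁻, Ka = [H⁺][A⁻]/[HA] = [H⁺]² / ([HA]₀ − [H⁺]) = (4.074e-04)² / (0.361 − 4.074e-04) = 4.60e-07.

K_a = 4.60e-07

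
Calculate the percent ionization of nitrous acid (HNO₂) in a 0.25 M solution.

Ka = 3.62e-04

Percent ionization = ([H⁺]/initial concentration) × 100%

Using Ka equilibrium: x² + Ka×x - Ka×C = 0. Solving: [H⁺] = 9.3339e-03. Percent = (9.3339e-03/0.25) × 100

Percent ionization = 3.73%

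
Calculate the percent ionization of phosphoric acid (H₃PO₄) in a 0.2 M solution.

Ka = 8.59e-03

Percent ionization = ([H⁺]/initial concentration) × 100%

Using Ka equilibrium: x² + Ka×x - Ka×C = 0. Solving: [H⁺] = 3.7376e-02. Percent = (3.7376e-02/0.2) × 100

Percent ionization = 18.7%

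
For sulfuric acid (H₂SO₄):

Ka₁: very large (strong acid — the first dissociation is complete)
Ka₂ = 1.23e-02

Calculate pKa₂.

pKa₂ = -log(Ka₂) = -log(1.23e-02) = 1.91.

pK_{a2} = 1.91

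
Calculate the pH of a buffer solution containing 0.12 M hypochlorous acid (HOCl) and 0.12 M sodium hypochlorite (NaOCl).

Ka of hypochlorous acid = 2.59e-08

pKa = -log(2.59e-08) = 7.59. pH = pKa + log([A⁻]/[HA]) = 7.59 + log(0.12/0.12)

pH = 7.59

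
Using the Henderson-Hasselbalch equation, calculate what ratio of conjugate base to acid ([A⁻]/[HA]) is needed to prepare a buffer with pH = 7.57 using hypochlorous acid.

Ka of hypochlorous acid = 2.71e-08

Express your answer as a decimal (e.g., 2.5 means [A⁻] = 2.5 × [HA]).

pKa = -log(2.71e-08) = 7.5670. pH = pKa + log([A⁻]/[HA]), so log([A⁻]/[HA]) = pH − pKa = 7.57 − 7.5670 = 0.0030. [A⁻]/[HA] = 10^(0.0030) = 1.01

[A⁻]/[HA] = 1.01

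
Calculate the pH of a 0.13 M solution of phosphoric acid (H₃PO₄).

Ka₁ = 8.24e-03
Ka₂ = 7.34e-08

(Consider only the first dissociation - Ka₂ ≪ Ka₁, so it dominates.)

First dissociation dominates. From Ka₁ = [H⁺][HA⁻]/[H₂A], x² + Ka₁·x − Ka₁·C = 0 with C = 0.13 M and Ka₁ = 8.24e-03. Solving: [H⁺] = (−Ka₁ + √(Ka₁² + 4·Ka₁·C)) / 2 = 2.8867e-02 M. pH = -log(2.8867e-02) = 1.54.

pH = 1.54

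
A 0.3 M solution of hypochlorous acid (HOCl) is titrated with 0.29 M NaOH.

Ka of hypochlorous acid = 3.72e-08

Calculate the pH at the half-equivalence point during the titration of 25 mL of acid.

At half-equivalence [HA] = [A⁻], so Henderson-Hasselbalch gives pH = pKa = -log(3.72e-08) = 7.43.

pH = pKa = 7.43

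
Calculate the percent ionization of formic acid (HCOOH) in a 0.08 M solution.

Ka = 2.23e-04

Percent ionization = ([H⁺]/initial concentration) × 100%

Using Ka equilibrium: x² + Ka×x - Ka×C = 0. Solving: [H⁺] = 4.1137e-03. Percent = (4.1137e-03/0.08) × 100

Percent ionization = 5.14%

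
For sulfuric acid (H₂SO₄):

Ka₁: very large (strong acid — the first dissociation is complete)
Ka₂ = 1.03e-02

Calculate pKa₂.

pKa₂ = -log(Ka₂) = -log(1.03e-02) = 1.99.

pK_{a2} = 1.99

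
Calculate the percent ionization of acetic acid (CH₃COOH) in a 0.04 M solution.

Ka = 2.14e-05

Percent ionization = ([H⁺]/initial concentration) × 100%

Using Ka equilibrium: x² + Ka×x - Ka×C = 0. Solving: [H⁺] = 9.1456e-04. Percent = (9.1456e-04/0.04) × 100

Percent ionization = 2.29%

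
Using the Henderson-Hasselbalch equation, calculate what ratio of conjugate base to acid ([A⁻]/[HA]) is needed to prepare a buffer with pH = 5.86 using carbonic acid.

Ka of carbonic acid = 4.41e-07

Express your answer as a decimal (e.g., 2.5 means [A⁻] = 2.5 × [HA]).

pKa = -log(4.41e-07) = 6.3556. pH = pKa + log([A⁻]/[HA]), so log([A⁻]/[HA]) = pH − pKa = 5.86 − 6.3556 = -0.4956. [A⁻]/[HA] = 10^(-0.4956) = 0.319

[A⁻]/[HA] = 0.319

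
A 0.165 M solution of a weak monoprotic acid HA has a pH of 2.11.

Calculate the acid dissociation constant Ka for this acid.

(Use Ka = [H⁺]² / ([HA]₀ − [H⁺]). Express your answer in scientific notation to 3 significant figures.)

[H⁺] = 10^(−pH) = 10^(−2.11) = 7.762e-03 M. For HA ⇌ H⁺ + A⁻, Ka = [H⁺][A⁻]/[HA] = [H⁺]² / ([HA]₀ − [H⁺]) = (7.762e-03)² / (0.165 − 7.762e-03) = 3.83e-04.

K_a = 3.83e-04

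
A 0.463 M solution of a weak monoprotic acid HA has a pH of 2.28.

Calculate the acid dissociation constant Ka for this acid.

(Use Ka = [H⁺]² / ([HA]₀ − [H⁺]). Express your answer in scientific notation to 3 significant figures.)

[H⁺] = 10^(−pH) = 10^(−2.28) = 5.248e-03 M. For HA ⇌ H⁺ + A⁻, Ka = [H⁺][A⁻]/[HA] = [H⁺]² / ([HA]₀ − [H⁺]) = (5.248e-03)² / (0.463 − 5.248e-03) = 6.02e-05.

K_a = 6.02e-05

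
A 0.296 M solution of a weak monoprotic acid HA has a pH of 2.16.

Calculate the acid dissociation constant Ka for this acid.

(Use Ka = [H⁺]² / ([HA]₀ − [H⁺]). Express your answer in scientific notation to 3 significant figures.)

[H⁺] = 10^(−pH) = 10^(−2.16) = 6.918e-03 M. For HA ⇌ H⁺ + A⁻, Ka = [H⁺][A⁻]/[HA] = [H⁺]² / ([HA]₀ − [H⁺]) = (6.918e-03)² / (0.296 − 6.918e-03) = 1.66e-04.

K_a = 1.66e-04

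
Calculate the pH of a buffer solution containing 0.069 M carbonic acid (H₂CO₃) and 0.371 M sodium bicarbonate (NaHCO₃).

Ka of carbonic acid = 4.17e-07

pKa = -log(4.17e-07) = 6.38. pH = pKa + log([A⁻]/[HA]) = 6.38 + log(0.371/0.069)

pH = 7.11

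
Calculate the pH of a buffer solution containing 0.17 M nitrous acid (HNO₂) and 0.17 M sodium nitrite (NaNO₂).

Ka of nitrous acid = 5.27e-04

pKa = -log(5.27e-04) = 3.28. pH = pKa + log([A⁻]/[HA]) = 3.28 + log(0.17/0.17)

pH = 3.28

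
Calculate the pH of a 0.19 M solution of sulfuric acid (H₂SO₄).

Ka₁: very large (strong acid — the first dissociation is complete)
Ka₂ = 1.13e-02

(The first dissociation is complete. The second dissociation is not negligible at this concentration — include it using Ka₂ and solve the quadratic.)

First dissociation is complete: [H⁺]₀ = [HSO₄⁻]₀ = C = 0.19 M. Second dissociation HSO₄⁻ ⇌ H⁺ + SO₄²⁻: let x = [SO₄²⁻]. Ka₂ = (C + x)·x / (C − x) = 1.13e-02 → x² + (C + Ka₂)·x − Ka₂·C = 0 → x² + 0.20130·x − 2.147e-03 = 0. x = (−0.20130 + √(0.20130² + 4 × 2.147e-03)) / 2 = 1.0154e-02 M. [H⁺] = C + x = 0.19 + 1.0154e-02 = 2.0015e-01 M. pH = -log(2.0015e-01) = 0.70.

pH = 0.70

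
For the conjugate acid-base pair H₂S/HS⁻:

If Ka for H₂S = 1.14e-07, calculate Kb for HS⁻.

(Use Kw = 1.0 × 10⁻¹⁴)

For a conjugate pair Ka × Kb = Kw, so Kb = Kw/Ka = 1.0 × 10⁻¹⁴ / 1.14e-07 = 8.77e-08.

K_b = 8.77e-08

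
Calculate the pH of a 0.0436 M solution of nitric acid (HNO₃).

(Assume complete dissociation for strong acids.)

[H⁺] = 0.0436 M for strong acid. pH = -log[H⁺] = -log(0.0436)

pH = 1.36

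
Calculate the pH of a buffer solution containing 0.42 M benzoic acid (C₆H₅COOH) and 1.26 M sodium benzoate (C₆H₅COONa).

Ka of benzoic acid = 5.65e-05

pKa = -log(5.65e-05) = 4.25. pH = pKa + log([A⁻]/[HA]) = 4.25 + log(1.26/0.42)

pH = 4.73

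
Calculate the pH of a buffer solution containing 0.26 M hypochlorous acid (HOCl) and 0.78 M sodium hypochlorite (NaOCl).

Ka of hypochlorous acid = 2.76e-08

pKa = -log(2.76e-08) = 7.56. pH = pKa + log([A⁻]/[HA]) = 7.56 + log(0.78/0.26)

pH = 8.04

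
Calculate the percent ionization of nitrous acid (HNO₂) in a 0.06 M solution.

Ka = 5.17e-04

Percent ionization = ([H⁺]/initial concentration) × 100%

Using Ka equilibrium: x² + Ka×x - Ka×C = 0. Solving: [H⁺] = 5.3171e-03. Percent = (5.3171e-03/0.06) × 100

Percent ionization = 8.86%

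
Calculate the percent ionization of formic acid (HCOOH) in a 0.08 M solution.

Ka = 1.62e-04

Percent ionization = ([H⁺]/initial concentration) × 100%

Using Ka equilibrium: x² + Ka×x - Ka×C = 0. Solving: [H⁺] = 3.5199e-03. Percent = (3.5199e-03/0.08) × 100

Percent ionization = 4.4%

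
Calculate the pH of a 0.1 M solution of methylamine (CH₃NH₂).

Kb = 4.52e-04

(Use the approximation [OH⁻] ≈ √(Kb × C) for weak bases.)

[OH⁻] = √(Kb × C) = √(4.52e-04 × 0.1) = 6.7231e-03. pOH = 2.17, pH = 14 - pOH

pH = 11.83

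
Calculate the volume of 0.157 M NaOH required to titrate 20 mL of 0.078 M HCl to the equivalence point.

At equivalence: moles acid = moles base. moles HCl = 0.078 × 20/1000 = 0.00156 mol. V_base = moles / 0.157 × 1000 = 9.9 mL.

V_{base} = 9.9 mL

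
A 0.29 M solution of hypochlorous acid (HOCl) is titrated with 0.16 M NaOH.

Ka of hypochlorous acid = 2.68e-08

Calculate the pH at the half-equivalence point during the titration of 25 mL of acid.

At half-equivalence [HA] = [A⁻], so Henderson-Hasselbalch gives pH = pKa = -log(2.68e-08) = 7.57.

pH = pKa = 7.57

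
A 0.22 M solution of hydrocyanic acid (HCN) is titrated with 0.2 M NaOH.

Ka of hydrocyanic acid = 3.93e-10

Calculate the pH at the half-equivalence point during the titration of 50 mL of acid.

At half-equivalence [HA] = [A⁻], so Henderson-Hasselbalch gives pH = pKa = -log(3.93e-10) = 9.41.

pH = pKa = 9.41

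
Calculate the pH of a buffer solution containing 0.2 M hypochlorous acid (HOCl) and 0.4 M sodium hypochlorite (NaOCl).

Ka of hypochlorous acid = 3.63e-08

pKa = -log(3.63e-08) = 7.44. pH = pKa + log([A⁻]/[HA]) = 7.44 + log(0.4/0.2)

pH = 7.74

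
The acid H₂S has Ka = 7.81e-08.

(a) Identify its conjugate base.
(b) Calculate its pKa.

(a) The conjugate base is formed by removing one H⁺ from H₂S, giving HS⁻. (b) pKa = -log(Ka) = -log(7.81e-08) = 7.11.

Conjugate base: HS⁻; pK_a = 7.11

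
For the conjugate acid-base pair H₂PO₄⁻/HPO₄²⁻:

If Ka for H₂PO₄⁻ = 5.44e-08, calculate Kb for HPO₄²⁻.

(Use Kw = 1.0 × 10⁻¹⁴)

For a conjugate pair Ka × Kb = Kw, so Kb = Kw/Ka = 1.0 × 10⁻¹⁴ / 5.44e-08 = 1.84e-07.

K_b = 1.84e-07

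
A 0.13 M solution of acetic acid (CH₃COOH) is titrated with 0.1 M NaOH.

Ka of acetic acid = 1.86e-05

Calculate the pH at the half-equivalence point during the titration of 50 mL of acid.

At half-equivalence [HA] = [A⁻], so Henderson-Hasselbalch gives pH = pKa = -log(1.86e-05) = 4.73.

pH = pKa = 4.73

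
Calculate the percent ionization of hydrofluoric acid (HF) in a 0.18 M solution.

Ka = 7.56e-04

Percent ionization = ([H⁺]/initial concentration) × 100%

Using Ka equilibrium: x² + Ka×x - Ka×C = 0. Solving: [H⁺] = 1.1293e-02. Percent = (1.1293e-02/0.18) × 100

Percent ionization = 6.27%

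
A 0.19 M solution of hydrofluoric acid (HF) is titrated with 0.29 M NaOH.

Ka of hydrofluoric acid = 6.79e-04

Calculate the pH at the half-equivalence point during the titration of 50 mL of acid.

At half-equivalence [HA] = [A⁻], so Henderson-Hasselbalch gives pH = pKa = -log(6.79e-04) = 3.17.

pH = pKa = 3.17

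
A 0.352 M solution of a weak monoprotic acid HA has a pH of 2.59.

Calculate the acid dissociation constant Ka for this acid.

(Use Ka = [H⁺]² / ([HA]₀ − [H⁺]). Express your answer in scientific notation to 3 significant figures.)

[H⁺] = 10^(−pH) = 10^(−2.59) = 2.570e-03 M. For HA ⇌ H⁺ + A⁻, Ka = [H⁺][A⁻]/[HA] = [H⁺]² / ([HA]₀ − [H⁺]) = (2.570e-03)² / (0.352 − 2.570e-03) = 1.89e-05.

K_a = 1.89e-05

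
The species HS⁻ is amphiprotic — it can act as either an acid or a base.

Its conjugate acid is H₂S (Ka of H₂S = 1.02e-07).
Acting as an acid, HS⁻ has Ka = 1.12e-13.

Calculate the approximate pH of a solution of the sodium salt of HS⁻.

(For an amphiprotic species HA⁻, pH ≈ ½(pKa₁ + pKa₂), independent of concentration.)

pKa₁ = -log(1.02e-07) = 6.99; pKa₂ = -log(1.12e-13) = 12.95. For an amphiprotic species, pH ≈ ½(pKa₁ + pKa₂) = ½(6.99 + 12.95) = 9.97.

pH = 9.97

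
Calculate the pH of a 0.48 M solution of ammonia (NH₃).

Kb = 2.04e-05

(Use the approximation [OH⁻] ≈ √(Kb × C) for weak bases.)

[OH⁻] = √(Kb × C) = √(2.04e-05 × 0.48) = 3.1292e-03. pOH = 2.50, pH = 14 - pOH

pH = 11.50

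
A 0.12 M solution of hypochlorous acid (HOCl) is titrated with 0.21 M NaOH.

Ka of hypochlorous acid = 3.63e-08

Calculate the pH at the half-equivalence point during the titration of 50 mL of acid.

At half-equivalence [HA] = [A⁻], so Henderson-Hasselbalch gives pH = pKa = -log(3.63e-08) = 7.44.

pH = pKa = 7.44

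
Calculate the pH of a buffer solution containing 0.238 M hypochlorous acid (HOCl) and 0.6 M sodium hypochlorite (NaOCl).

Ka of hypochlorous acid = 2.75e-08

pKa = -log(2.75e-08) = 7.56. pH = pKa + log([A⁻]/[HA]) = 7.56 + log(0.6/0.238)

pH = 7.96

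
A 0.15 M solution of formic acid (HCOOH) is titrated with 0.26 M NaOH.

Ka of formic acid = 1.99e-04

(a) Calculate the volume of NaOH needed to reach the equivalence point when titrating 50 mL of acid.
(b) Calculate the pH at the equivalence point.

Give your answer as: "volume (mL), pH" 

moles acid = 0.15 × 50/1000 = 0.0075 mol; V_base = moles/0.26 × 1000 = 28.8 mL. At equivalence only the conjugate base is present: [A⁻] = 0.0075/0.079 = 9.5122e-02 M. Kb = Kw/Ka = 5.03e-11; [OH⁻] = √(Kb × [A⁻]) = 2.1863e-06; pOH = 5.66; pH = 14 - pOH = 8.34.

V = 28.8 mL, pH = 8.34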